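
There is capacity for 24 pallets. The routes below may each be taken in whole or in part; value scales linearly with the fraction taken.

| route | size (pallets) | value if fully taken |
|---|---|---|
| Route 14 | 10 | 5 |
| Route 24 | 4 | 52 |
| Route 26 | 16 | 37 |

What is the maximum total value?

91

Rank by value-to-size ratio: Route 24 52/4≈13, Route 26 37/16≈2.31, Route 14 5/10≈0.5.
Take all of Route 24 (4 pallets, value 52) → 20 pallets left.
All 16 pallets of Route 26 fit (value 37) → 4 remain.
Fill the last 4 pallets with part of Route 14: 4/10 of it earns 2.
Total value = 91.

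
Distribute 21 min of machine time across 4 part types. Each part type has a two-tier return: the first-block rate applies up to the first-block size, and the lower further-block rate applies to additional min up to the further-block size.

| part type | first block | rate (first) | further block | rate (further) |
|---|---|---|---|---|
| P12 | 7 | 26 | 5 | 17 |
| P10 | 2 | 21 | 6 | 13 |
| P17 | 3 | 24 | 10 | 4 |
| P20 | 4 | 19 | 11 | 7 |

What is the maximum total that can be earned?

Rank every tier by rate: P12/first 26 > P17/first 24 > P10/first 21 > P20/first 19 > P12/second 17 > P10/second 13 > P20/second 7 > P17/second 4.
Fill P12 first block (7 at 26) ; 14 left.
P17/first (24): +3 ; 11 left.
Fill P10 first block (2 at 21) ; 9 left.
Fill P20 first block (4 at 19) ; 5 left.
P12 second at 17: fill all 5 ; 0 left.
Total = 26×7 + 24×3 + 21×2 + 19×4 + 17×5 = 457.

457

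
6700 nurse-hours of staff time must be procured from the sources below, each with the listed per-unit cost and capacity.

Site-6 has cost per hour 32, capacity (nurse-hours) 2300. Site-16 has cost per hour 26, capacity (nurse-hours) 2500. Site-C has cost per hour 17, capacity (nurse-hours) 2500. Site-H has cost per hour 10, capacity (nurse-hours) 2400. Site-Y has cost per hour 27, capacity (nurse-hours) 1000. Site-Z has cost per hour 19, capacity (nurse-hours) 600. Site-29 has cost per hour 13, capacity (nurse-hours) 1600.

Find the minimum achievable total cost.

Use sources in increasing cost order.
Site-H (10): use full 2400 — 4300 nurse-hours to go.
Site-29 (13): use full 1600 — 2700 nurse-hours to go.
Site-C at 17: take all 2500 nurse-hours — 200 still needed.
Site-Z (19): take the remaining 200 — done.
Site-16, Site-Y, Site-6: unused.
Cost = 2400×10 + 1600×13 + 2500×17 + 200×19 = 91100.

91100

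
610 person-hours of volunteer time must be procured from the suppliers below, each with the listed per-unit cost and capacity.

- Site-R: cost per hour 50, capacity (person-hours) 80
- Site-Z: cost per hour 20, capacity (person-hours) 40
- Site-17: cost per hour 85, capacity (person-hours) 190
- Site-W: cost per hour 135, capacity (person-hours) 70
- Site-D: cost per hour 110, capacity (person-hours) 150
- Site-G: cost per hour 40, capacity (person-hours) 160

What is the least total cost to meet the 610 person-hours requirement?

Fill from the cheapest supplier first.
Take 40 from Site-Z at 20 ; need 570 more.
Take 160 from Site-G at 40 ; need 410 more.
Take 80 from Site-R at 50 ; need 330 more.
Take 190 from Site-17 at 85 ; need 140 more.
Take 140 from Site-D at 110 to finish.
Site-W: unused.
Cost = 40×20 + 160×40 + 80×50 + 190×85 + 140×110 = 42750.

42750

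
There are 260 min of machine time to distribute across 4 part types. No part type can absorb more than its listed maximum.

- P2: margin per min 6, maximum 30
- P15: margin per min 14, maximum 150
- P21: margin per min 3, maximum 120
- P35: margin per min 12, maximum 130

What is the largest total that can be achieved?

3420

Rank by margin per min: P15 14 > P35 12 > P2 6 > P21 3.
P15 takes 150 to reach its cap of 150 ; 110 left.
Only 110 left; P35 takes them to reach 110.
Total = 14×150 + 12×110 = 3420.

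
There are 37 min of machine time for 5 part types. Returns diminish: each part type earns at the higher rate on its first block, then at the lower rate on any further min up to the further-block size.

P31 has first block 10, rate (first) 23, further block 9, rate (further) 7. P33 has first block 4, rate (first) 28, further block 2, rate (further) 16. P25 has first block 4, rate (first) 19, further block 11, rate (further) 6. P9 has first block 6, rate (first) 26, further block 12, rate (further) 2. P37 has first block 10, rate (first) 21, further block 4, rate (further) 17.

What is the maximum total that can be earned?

Rank every tier by rate: P33/T1 28 > P9/T1 26 > P31/T1 23 > P37/T1 21 > P25/T1 19 > P37/T2 17 > P33/T2 16 > P31/T2 7 > P25/T2 6 > P9/T2 2.
Fill P33 T1 block (4 at 28) ; 33 left.
P9 T1 at 26: fill all 6 ; 27 left.
Fill P31 T1 block (10 at 23) ; 17 left.
Fill P37 T1 block (10 at 21) ; 7 left.
Fill P25 T1 block (4 at 19) ; 3 left.
P37/T2: +3 of 4 at 17; pool empty.
Total = 28×4 + 26×6 + 23×10 + 21×10 + 19×4 + 17×3 = 835.

835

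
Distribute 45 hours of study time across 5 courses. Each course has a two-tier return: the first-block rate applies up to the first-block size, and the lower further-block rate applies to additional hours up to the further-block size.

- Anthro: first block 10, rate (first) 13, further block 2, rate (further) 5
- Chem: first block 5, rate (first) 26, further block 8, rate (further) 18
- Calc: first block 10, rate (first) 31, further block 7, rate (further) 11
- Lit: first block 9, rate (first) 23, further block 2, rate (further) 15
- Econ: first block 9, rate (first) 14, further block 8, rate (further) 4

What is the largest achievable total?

Order all 10 blocks by rate: Calc/first 31 > Chem/first 26 > Lit/first 23 > Chem/second 18 > Lit/second 15 > Econ/first 14 > Anthro/first 13 > Calc/second 11 > Anthro/second 5 > Econ/second 4.
Calc first at 31: fill all 10 → 35 left.
Fill Chem first block (5 at 26) → 30 left.
Fill Lit first block (9 at 23) → 21 left.
Chem/second (18): +8 → 13 left.
Fill Lit second block (2 at 15) → 11 left.
Fill Econ first block (9 at 14) → 2 left.
Anthro first at 13: only 2 left, fill 2.
Total = 31×10 + 26×5 + 23×9 + 18×8 + 15×2 + 14×9 + 13×2 = 973.

973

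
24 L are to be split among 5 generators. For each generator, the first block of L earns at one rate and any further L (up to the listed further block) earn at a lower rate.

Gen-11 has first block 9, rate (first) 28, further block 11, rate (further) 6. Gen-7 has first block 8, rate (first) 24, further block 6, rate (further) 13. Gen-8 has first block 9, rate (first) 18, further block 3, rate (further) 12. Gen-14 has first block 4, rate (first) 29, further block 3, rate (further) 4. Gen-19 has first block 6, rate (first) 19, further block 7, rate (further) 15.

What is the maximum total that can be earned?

617

Rank every tier by rate: Gen-14/T1 29 > Gen-11/T1 28 > Gen-7/T1 24 > Gen-19/T1 19 > Gen-8/T1 18 > Gen-19/T2 15 > Gen-7/T2 13 > Gen-8/T2 12 > Gen-11/T2 6 > Gen-14/T2 4.
Gen-14/T1 (29): +4 → 20 left.
Gen-11/T1 (28): +9 → 11 left.
Gen-7/T1 (24): +8 → 3 left.
Gen-19/T1: +3 of 6 at 19; pool empty.
Total = 29×4 + 28×9 + 24×8 + 19×3 = 617.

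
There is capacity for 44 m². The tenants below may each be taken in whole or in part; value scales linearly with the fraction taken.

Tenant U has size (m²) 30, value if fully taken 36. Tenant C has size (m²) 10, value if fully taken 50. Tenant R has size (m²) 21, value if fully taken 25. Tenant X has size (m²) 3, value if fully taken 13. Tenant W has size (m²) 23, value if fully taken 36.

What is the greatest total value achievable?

Rank by value-to-size ratio: Tenant C 50/10≈5, Tenant X 13/3≈4.33, Tenant W 36/23≈1.57, Tenant U 36/30≈1.2, Tenant R 25/21≈1.19.
Tenant C: take in full, 10 m² for value 50 ; 34 left.
Take all of Tenant X (3 m², value 13) ; 31 m² left.
Take all of Tenant W (23 m², value 36) ; 8 m² left.
Only 8 m² remain; take 8/30 of Tenant U for value 36×8/30 = 9.6.
Total value = 108.6.

108.6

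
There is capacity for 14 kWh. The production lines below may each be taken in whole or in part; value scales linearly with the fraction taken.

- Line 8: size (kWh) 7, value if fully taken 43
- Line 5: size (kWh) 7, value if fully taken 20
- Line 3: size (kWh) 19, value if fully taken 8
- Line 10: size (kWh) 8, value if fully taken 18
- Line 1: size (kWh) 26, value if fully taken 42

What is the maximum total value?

Sort by value density: Line 8 43/7≈6.14, Line 5 20/7≈2.86, Line 10 18/8≈2.25, Line 1 42/26≈1.62, Line 3 8/19≈0.421.
Take all of Line 8 (7 kWh, value 43) → 7 kWh left.
Line 5: take in full, 7 kWh for value 20 → 0 left.
Total value = 63.

63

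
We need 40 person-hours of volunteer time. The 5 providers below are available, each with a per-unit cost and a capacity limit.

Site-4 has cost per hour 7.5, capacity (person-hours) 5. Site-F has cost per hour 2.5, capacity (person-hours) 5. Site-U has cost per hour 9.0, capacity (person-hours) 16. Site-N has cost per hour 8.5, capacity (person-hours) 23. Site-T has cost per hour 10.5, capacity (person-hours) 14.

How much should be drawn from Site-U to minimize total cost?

Cheapest first:
Take 5 from Site-F at 2.5 — need 35 more.
Take 5 from Site-4 at 7.5 — need 30 more.
Site-N (8.5): use full 23 — 7 person-hours to go.
Site-U (9.0): take the remaining 7 — done.
Site-T: unused.

7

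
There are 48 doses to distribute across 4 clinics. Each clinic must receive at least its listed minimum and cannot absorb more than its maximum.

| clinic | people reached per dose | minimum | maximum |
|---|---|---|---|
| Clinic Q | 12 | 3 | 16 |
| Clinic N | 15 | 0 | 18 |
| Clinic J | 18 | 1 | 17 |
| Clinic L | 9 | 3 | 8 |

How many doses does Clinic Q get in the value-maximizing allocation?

Meeting every minimum uses 3+0+1+3 = 7 doses, leaving 41.
Highest people reached per dose first: Clinic J 18 > Clinic N 15 > Clinic Q 12 > Clinic L 9.
Clinic J takes 16 more to reach its cap of 17 → 25 left.
Clinic N: +18 to 18 (cap) → 7 left.
Clinic Q has room for 13 more but only 7 remain, so it gets 10.

10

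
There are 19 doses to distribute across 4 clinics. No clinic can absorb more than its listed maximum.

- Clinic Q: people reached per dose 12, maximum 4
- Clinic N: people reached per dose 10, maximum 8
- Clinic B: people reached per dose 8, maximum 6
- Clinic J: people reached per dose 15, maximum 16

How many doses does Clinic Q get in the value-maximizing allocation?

Highest people reached per dose first: Clinic J 15 > Clinic Q 12 > Clinic N 10 > Clinic B 8.
Give Clinic J 16 to hit its cap of 16 — 3 left.
Only 3 left; Clinic Q takes them to reach 3.

3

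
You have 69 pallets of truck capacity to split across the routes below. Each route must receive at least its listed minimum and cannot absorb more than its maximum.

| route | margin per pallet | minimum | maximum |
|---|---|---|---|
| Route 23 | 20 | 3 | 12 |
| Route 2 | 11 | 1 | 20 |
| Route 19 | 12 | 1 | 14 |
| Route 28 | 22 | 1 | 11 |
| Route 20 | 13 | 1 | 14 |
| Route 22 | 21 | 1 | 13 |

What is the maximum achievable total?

1160

Meeting every minimum uses 3+1+1+1+1+1 = 8 pallets, leaving 61.
Order the routes by margin per pallet: Route 28 22 > Route 22 21 > Route 23 20 > Route 20 13 > Route 19 12 > Route 2 11.
Give Route 28 10 more to hit its cap of 11 — 51 left.
Give Route 22 12 more to hit its cap of 13 — 39 left.
Route 23: +9 to 12 (cap) — 30 left.
Give Route 20 13 more to hit its cap of 14 — 17 left.
Route 19 takes 13 more to reach its cap of 14 — 4 left.
Only 4 left; Route 2 takes them to reach 5.
Total = 20×12 + 11×5 + 12×14 + 22×11 + 13×14 + 21×13 = 1160.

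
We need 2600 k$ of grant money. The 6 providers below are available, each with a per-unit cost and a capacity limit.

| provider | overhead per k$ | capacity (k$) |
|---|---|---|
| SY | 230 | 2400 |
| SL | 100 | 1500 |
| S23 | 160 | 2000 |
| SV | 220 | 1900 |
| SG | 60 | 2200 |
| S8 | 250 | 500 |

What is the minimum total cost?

Use providers in increasing cost order.
SG (60): use full 2200 ; 400 k$ to go.
SL at 100: take 400 of its 1500 ; requirement met.
S23, SV, SY, S8: unused.
Cost = 2200×60 + 400×100 = 172000.

172000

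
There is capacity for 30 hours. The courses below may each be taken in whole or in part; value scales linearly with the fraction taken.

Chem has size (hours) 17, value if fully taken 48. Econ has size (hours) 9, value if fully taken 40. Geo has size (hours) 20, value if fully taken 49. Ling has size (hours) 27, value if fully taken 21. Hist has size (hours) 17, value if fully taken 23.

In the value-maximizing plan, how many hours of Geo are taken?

4

Best value per unit of size first: Econ 40/9≈4.44, Chem 48/17≈2.82, Geo 49/20≈2.45, Hist 23/17≈1.35, Ling 21/27≈0.778.
Econ: take in full, 9 hours for value 40 ; 21 left.
Chem: take in full, 17 hours for value 48 ; 4 left.
4 hours left: a 4/20 share of Geo gives 49×4/20 = 9.8.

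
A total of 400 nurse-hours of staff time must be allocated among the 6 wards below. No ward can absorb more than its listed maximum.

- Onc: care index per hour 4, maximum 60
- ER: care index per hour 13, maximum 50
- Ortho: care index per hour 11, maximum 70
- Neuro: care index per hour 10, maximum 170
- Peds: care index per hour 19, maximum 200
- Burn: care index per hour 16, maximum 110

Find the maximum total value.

Highest care index per hour first: Peds 19 > Burn 16 > ER 13 > Ortho 11 > Neuro 10 > Onc 4.
Peds: +200 to 200 (cap) — 200 left.
Burn takes 110 to reach its cap of 110 — 90 left.
Give ER 50 to hit its cap of 50 — 40 left.
Ortho: +40 (room for 70) → 40. Pool exhausted.
Total = 13×50 + 11×40 + 19×200 + 16×110 = 6650.

6650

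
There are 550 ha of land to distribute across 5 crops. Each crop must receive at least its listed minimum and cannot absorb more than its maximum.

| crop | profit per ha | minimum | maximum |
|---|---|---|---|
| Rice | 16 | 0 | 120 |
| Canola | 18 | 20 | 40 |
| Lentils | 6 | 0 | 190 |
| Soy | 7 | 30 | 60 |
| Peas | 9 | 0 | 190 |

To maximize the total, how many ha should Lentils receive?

Meeting every minimum uses 0+20+0+30+0 = 50 ha, leaving 500.
Rank by profit per ha: Canola 18 > Rice 16 > Peas 9 > Soy 7 > Lentils 6.
Canola takes 20 more to reach its cap of 40 ; 480 left.
Rice takes 120 more to reach its cap of 120 ; 360 left.
Give Peas 190 more to hit its cap of 190 ; 170 left.
Soy takes 30 more to reach its cap of 60 ; 140 left.
Lentils has room for 190 more but only 140 remain, so it gets 140.

140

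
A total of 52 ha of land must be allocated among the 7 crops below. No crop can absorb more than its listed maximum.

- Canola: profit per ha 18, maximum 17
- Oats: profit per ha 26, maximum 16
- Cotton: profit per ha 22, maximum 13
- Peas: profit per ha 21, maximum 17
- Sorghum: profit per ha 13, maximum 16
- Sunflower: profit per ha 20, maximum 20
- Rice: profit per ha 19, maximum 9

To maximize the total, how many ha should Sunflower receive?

6

Rank by profit per ha: Oats 26 > Cotton 22 > Peas 21 > Sunflower 20 > Rice 19 > Canola 18 > Sorghum 13.
Oats takes 16 to reach its cap of 16 → 36 left.
Give Cotton 13 to hit its cap of 13 → 23 left.
Peas takes 17 to reach its cap of 17 → 6 left.
Only 6 left; Sunflower takes them to reach 6.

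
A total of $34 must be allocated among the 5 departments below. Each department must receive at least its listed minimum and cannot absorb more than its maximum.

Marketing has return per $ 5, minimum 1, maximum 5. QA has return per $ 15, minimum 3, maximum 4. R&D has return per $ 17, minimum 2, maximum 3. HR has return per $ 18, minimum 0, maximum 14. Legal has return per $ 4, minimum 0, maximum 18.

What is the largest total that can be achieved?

420

Meeting every minimum uses 1+3+2+0+0 = 6 $, leaving 28.
Rank by return per $: HR 18 > R&D 17 > QA 15 > Marketing 5 > Legal 4.
Give HR 14 more to hit its cap of 14 → 14 left.
Give R&D 1 more to hit its cap of 3 → 13 left.
Give QA 1 more to hit its cap of 4 → 12 left.
Marketing takes 4 more to reach its cap of 5 → 8 left.
Legal has room for 18 more but only 8 remain, so it gets 8.
Total = 5×5 + 15×4 + 17×3 + 18×14 + 4×8 = 420.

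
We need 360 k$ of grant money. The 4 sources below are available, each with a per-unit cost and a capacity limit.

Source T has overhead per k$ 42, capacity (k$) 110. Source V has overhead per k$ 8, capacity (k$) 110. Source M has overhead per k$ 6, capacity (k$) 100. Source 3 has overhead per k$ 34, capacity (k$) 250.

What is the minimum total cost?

6580

Use sources in increasing cost order.
Take 100 from Source M at 6 ; need 260 more.
Source V (8): use full 110 ; 150 k$ to go.
Take 150 from Source 3 at 34 to finish.
Source T: unused.
Cost = 100×6 + 110×8 + 150×34 = 6580.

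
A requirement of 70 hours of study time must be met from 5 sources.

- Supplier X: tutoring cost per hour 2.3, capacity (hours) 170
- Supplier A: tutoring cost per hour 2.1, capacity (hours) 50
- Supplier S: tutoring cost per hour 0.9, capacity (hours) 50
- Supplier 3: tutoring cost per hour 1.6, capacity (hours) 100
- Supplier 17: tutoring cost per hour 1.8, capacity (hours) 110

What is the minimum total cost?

Use sources in increasing cost order.
Supplier S (0.9): use full 50 → 20 hours to go.
Supplier 3 (1.6): take the remaining 20 → done.
Supplier 17, Supplier A, Supplier X: unused.
Cost = 50×0.9 + 20×1.6 = 77.

77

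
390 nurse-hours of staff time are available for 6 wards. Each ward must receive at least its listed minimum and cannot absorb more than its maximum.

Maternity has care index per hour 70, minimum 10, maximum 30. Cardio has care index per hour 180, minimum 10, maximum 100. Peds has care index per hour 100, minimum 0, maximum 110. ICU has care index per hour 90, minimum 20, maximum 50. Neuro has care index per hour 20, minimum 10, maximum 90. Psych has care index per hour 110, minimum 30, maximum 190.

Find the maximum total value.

47600

Meeting every minimum uses 10+10+0+20+10+30 = 80 nurse-hours, leaving 310.
Rank by care index per hour: Cardio 180 > Psych 110 > Peds 100 > ICU 90 > Maternity 70 > Neuro 20.
Cardio takes 90 more to reach its cap of 100 — 220 left.
Psych: +160 to 190 (cap) — 60 left.
Only 60 left; Peds takes them to reach 60.
Total = 70×10 + 180×100 + 100×60 + 90×20 + 20×10 + 110×190 = 47600.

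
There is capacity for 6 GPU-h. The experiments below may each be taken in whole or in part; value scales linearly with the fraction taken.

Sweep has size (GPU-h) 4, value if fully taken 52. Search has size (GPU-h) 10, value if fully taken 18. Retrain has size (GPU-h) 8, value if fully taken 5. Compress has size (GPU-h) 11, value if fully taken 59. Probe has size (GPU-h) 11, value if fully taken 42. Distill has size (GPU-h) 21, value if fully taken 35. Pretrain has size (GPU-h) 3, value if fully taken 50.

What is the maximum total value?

89

Rank by value-to-size ratio: Pretrain 50/3≈16.7, Sweep 52/4≈13, Compress 59/11≈5.36, Probe 42/11≈3.82, Search 18/10≈1.8, Distill 35/21≈1.67, Retrain 5/8≈0.625.
Take all of Pretrain (3 GPU-h, value 50) ; 3 GPU-h left.
3 GPU-h left: a 3/4 share of Sweep gives 52×3/4 = 39.
Total value = 89.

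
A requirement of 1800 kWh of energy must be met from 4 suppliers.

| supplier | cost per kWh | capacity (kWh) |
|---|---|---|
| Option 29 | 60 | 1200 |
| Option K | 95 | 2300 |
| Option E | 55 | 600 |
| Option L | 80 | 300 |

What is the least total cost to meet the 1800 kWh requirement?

105000

Cheapest first:
Take 600 from Option E at 55 ; need 1200 more.
Option 29 at 60: take all 1200 kWh ; 0 still needed.
Option L, Option K: unused.
Cost = 600×55 + 1200×60 = 105000.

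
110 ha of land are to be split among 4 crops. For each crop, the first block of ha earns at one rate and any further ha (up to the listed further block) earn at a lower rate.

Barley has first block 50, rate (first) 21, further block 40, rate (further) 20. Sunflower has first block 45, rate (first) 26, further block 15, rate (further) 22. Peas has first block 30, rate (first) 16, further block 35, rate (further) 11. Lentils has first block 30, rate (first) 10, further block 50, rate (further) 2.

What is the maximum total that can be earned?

Rank every tier by rate: Sunflower/first 26 > Sunflower/second 22 > Barley/first 21 > Barley/second 20 > Peas/first 16 > Peas/second 11 > Lentils/first 10 > Lentils/second 2.
Sunflower/first (26): +45 — 65 left.
Sunflower/second (22): +15 — 50 left.
Barley first at 21: fill all 50 — 0 left.
Total = 26×45 + 22×15 + 21×50 = 2550.

2550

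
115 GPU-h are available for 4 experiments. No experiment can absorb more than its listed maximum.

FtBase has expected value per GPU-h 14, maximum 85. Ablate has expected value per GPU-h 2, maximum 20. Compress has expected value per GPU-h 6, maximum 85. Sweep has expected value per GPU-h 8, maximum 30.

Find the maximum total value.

1430

Rank by expected value per GPU-h: FtBase 14 > Sweep 8 > Compress 6 > Ablate 2.
FtBase: +85 to 85 (cap) → 30 left.
Sweep: +30 to 30 (cap) → 0 left.
Total = 14×85 + 8×30 = 1430.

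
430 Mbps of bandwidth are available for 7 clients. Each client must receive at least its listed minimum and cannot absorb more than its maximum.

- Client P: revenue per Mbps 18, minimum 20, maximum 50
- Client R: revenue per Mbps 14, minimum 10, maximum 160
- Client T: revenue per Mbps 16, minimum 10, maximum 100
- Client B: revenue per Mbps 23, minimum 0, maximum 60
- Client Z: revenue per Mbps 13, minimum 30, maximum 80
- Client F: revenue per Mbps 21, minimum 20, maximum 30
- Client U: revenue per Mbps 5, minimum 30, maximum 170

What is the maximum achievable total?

Meeting every minimum uses 20+10+10+0+30+20+30 = 120 Mbps, leaving 310.
Highest revenue per Mbps first: Client B 23 > Client F 21 > Client P 18 > Client T 16 > Client R 14 > Client Z 13 > Client U 5.
Client B takes 60 more to reach its cap of 60 → 250 left.
Give Client F 10 more to hit its cap of 30 → 240 left.
Client P takes 30 more to reach its cap of 50 → 210 left.
Client T takes 90 more to reach its cap of 100 → 120 left.
Client R: +120 (room for 150) → 130. Pool exhausted.
Total = 18×50 + 14×130 + 16×100 + 23×60 + 13×30 + 21×30 + 5×30 = 6870.

6870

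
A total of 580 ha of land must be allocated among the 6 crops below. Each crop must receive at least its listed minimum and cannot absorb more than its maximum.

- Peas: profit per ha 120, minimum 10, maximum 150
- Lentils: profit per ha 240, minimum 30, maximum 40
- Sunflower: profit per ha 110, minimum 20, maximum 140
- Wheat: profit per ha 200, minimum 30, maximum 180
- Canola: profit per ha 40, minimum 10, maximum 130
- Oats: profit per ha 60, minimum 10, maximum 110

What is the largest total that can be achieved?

83000

Meeting every minimum uses 10+30+20+30+10+10 = 110 ha, leaving 470.
Rank by profit per ha: Lentils 240 > Wheat 200 > Peas 120 > Sunflower 110 > Oats 60 > Canola 40.
Lentils: +10 to 40 (cap) — 460 left.
Wheat: +150 to 180 (cap) — 310 left.
Peas takes 140 more to reach its cap of 150 — 170 left.
Sunflower: +120 to 140 (cap) — 50 left.
Oats: +50 (room for 100) → 60. Pool exhausted.
Total = 120×150 + 240×40 + 110×140 + 200×180 + 40×10 + 60×60 = 83000.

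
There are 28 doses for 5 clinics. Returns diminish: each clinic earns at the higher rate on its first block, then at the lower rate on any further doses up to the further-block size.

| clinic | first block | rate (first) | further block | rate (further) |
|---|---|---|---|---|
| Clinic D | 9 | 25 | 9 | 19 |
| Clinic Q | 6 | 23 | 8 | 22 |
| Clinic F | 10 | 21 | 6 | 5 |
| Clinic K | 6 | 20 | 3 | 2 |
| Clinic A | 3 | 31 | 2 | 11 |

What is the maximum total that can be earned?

Order all 10 blocks by rate: Clinic A/T1 31 > Clinic D/T1 25 > Clinic Q/T1 23 > Clinic Q/T2 22 > Clinic F/T1 21 > Clinic K/T1 20 > Clinic D/T2 19 > Clinic A/T2 11 > Clinic F/T2 5 > Clinic K/T2 2.
Clinic A T1 at 31: fill all 3 → 25 left.
Fill Clinic D T1 block (9 at 25) → 16 left.
Clinic Q T1 at 23: fill all 6 → 10 left.
Clinic Q/T2 (22): +8 → 2 left.
Clinic F/T1: +2 of 10 at 21; pool empty.
Total = 31×3 + 25×9 + 23×6 + 22×8 + 21×2 = 674.

674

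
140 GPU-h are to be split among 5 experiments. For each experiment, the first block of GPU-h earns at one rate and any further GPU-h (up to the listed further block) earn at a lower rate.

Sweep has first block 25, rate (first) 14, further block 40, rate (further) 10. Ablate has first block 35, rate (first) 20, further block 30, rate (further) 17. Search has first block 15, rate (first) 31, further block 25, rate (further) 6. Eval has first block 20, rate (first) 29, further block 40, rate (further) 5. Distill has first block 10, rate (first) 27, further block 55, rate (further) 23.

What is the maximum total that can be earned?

Order all 10 blocks by rate: Search/first 31 > Eval/first 29 > Distill/first 27 > Distill/second 23 > Ablate/first 20 > Ablate/second 17 > Sweep/first 14 > Sweep/second 10 > Search/second 6 > Eval/second 5.
Fill Search first block (15 at 31) → 125 left.
Eval first at 29: fill all 20 → 105 left.
Distill first at 27: fill all 10 → 95 left.
Distill second at 23: fill all 55 → 40 left.
Ablate first at 20: fill all 35 → 5 left.
Ablate second at 17: only 5 left, fill 5.
Total = 31×15 + 29×20 + 27×10 + 23×55 + 20×35 + 17×5 = 3365.

3365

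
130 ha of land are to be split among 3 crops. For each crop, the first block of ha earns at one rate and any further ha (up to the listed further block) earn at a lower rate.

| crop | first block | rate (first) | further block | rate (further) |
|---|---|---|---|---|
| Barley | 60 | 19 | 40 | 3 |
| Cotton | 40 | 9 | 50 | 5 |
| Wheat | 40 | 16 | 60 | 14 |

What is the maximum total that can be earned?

2200

Order all 6 blocks by rate: Barley/tier1 19 > Wheat/tier1 16 > Wheat/tier2 14 > Cotton/tier1 9 > Cotton/tier2 5 > Barley/tier2 3.
Fill Barley tier1 block (60 at 19) ; 70 left.
Wheat/tier1 (16): +40 ; 30 left.
Wheat/tier2: +30 of 60 at 14; pool empty.
Total = 19×60 + 16×40 + 14×30 = 2200.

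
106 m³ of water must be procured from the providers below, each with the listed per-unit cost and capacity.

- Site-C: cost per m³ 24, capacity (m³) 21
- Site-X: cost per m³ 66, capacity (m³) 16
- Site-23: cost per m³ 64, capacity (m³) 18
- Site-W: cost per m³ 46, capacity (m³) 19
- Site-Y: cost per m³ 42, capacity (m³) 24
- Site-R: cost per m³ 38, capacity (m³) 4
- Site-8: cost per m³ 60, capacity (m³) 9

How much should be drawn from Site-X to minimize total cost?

11

Use providers in increasing cost order.
Site-C at 24: take all 21 m³ — 85 still needed.
Site-R at 38: take all 4 m³ — 81 still needed.
Take 24 from Site-Y at 42 — need 57 more.
Site-W (46): use full 19 — 38 m³ to go.
Site-8 at 60: take all 9 m³ — 29 still needed.
Site-23 at 64: take all 18 m³ — 11 still needed.
Take 11 from Site-X at 66 to finish.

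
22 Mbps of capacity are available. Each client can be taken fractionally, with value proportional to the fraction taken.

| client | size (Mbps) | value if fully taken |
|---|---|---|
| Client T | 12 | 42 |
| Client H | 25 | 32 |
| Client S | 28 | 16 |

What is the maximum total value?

Rank by value-to-size ratio: Client T 42/12≈3.5, Client H 32/25≈1.28, Client S 16/28≈0.571.
All 12 Mbps of Client T fit (value 42) — 10 remain.
Fill the last 10 Mbps with part of Client H: 10/25 of it earns 12.8.
Total value = 54.8.

54.8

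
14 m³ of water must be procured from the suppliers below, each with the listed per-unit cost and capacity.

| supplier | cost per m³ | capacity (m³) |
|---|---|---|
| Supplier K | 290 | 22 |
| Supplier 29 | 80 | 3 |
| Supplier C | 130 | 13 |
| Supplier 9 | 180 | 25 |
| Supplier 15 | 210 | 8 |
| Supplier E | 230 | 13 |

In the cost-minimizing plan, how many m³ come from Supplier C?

11

Cheapest first:
Take 3 from Supplier 29 at 80 — need 11 more.
Supplier C (130): take the remaining 11 — done.
Supplier 9, Supplier 15, Supplier E, Supplier K: unused.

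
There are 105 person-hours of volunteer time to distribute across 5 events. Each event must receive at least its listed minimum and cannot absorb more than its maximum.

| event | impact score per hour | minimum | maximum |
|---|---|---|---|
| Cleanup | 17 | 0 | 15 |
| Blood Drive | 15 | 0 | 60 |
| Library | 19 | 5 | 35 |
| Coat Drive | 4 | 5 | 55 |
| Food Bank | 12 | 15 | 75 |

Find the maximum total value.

Meeting every minimum uses 0+0+5+5+15 = 25 person-hours, leaving 80.
Rank by impact score per hour: Library 19 > Cleanup 17 > Blood Drive 15 > Food Bank 12 > Coat Drive 4.
Library takes 30 more to reach its cap of 35 — 50 left.
Cleanup: +15 to 15 (cap) — 35 left.
Blood Drive has room for 60 more but only 35 remain, so it gets 35.
Total = 17×15 + 15×35 + 19×35 + 4×5 + 12×15 = 1645.

1645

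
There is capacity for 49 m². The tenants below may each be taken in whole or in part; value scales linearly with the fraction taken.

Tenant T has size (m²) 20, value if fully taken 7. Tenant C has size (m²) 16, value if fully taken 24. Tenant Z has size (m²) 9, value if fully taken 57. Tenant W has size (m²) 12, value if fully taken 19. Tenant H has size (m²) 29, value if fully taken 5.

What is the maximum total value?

Best value per unit of size first: Tenant Z 57/9≈6.33, Tenant W 19/12≈1.58, Tenant C 24/16≈1.5, Tenant T 7/20≈0.35, Tenant H 5/29≈0.172.
Take all of Tenant Z (9 m², value 57) — 40 m² left.
Tenant W: take in full, 12 m² for value 19 — 28 left.
Tenant C: take in full, 16 m² for value 24 — 12 left.
Fill the last 12 m² with part of Tenant T: 12/20 of it earns 4.2.
Total value = 104.2.

104.2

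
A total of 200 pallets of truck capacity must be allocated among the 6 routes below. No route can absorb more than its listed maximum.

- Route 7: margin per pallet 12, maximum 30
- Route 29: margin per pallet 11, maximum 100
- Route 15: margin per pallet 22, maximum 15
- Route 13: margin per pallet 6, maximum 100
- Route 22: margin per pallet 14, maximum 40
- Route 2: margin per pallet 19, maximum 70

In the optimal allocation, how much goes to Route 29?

45

Highest margin per pallet first: Route 15 22 > Route 2 19 > Route 22 14 > Route 7 12 > Route 29 11 > Route 13 6.
Route 15: +15 to 15 (cap) → 185 left.
Give Route 2 70 to hit its cap of 70 → 115 left.
Route 22 takes 40 to reach its cap of 40 → 75 left.
Route 7: +30 to 30 (cap) → 45 left.
Only 45 left; Route 29 takes them to reach 45.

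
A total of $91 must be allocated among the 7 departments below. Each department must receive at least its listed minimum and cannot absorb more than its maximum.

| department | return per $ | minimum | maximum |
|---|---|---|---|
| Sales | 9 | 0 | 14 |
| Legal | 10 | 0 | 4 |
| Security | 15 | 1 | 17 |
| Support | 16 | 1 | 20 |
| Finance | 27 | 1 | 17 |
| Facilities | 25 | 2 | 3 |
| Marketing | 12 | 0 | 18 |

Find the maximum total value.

Meeting every minimum uses 0+0+1+1+1+2+0 = 5 $, leaving 86.
Order the departments by return per $: Finance 27 > Facilities 25 > Support 16 > Security 15 > Marketing 12 > Legal 10 > Sales 9.
Finance takes 16 more to reach its cap of 17 ; 70 left.
Give Facilities 1 more to hit its cap of 3 ; 69 left.
Support takes 19 more to reach its cap of 20 ; 50 left.
Security: +16 to 17 (cap) ; 34 left.
Marketing takes 18 more to reach its cap of 18 ; 16 left.
Legal: +4 to 4 (cap) ; 12 left.
Sales: +12 (room for 14) → 12. Pool exhausted.
Total = 9×12 + 10×4 + 15×17 + 16×20 + 27×17 + 25×3 + 12×18 = 1473.

1473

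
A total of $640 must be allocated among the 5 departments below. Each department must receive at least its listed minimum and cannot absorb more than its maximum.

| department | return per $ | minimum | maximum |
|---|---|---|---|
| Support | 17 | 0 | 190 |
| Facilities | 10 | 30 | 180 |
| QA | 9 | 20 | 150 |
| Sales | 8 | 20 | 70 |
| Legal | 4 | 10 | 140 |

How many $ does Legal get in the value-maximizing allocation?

50

Meeting every minimum uses 0+30+20+20+10 = 80 $, leaving 560.
Highest return per $ first: Support 17 > Facilities 10 > QA 9 > Sales 8 > Legal 4.
Support: +190 to 190 (cap) → 370 left.
Facilities: +150 to 180 (cap) → 220 left.
Give QA 130 more to hit its cap of 150 → 90 left.
Give Sales 50 more to hit its cap of 70 → 40 left.
Legal: +40 (room for 130) → 50. Pool exhausted.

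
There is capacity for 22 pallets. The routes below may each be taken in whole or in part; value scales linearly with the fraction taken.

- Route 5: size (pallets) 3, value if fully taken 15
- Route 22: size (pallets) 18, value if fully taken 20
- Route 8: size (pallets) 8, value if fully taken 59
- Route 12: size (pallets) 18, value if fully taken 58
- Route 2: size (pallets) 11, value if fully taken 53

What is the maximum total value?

127

Best value per unit of size first: Route 8 59/8≈7.38, Route 5 15/3≈5, Route 2 53/11≈4.82, Route 12 58/18≈3.22, Route 22 20/18≈1.11.
Take all of Route 8 (8 pallets, value 59) — 14 pallets left.
All 3 pallets of Route 5 fit (value 15) — 11 remain.
Route 2: take in full, 11 pallets for value 53 — 0 left.
Total value = 127.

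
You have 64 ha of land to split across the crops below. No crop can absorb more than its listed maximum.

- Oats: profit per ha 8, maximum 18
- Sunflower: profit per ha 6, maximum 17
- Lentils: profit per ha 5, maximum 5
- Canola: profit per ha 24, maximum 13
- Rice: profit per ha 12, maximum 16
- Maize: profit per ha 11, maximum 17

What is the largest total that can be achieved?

Order the crops by profit per ha: Canola 24 > Rice 12 > Maize 11 > Oats 8 > Sunflower 6 > Lentils 5.
Canola: +13 to 13 (cap) — 51 left.
Rice takes 16 to reach its cap of 16 — 35 left.
Maize: +17 to 17 (cap) — 18 left.
Oats: +18 to 18 (cap) — 0 left.
Total = 8×18 + 24×13 + 12×16 + 11×17 = 835.

835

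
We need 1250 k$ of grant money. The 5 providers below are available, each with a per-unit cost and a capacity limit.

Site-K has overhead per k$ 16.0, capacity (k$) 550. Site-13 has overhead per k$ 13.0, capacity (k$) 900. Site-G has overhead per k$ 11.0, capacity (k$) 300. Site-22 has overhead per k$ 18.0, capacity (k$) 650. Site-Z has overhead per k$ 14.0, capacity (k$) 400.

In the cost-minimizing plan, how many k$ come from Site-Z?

Use providers in increasing cost order.
Site-G at 11.0: take all 300 k$ → 950 still needed.
Site-13 (13.0): use full 900 → 50 k$ to go.
Site-Z (14.0): take the remaining 50 → done.
Site-K, Site-22: unused.

50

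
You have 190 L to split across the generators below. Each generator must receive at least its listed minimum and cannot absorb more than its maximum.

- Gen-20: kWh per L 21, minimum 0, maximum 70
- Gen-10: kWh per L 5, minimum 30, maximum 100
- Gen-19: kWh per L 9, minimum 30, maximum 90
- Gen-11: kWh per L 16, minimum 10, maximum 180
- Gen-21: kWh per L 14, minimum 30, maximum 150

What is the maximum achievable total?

2790

Meeting every minimum uses 0+30+30+10+30 = 100 L, leaving 90.
Order the generators by kWh per L: Gen-20 21 > Gen-11 16 > Gen-21 14 > Gen-19 9 > Gen-10 5.
Give Gen-20 70 more to hit its cap of 70 → 20 left.
Only 20 left; Gen-11 takes them to reach 30.
Total = 21×70 + 5×30 + 9×30 + 16×30 + 14×30 = 2790.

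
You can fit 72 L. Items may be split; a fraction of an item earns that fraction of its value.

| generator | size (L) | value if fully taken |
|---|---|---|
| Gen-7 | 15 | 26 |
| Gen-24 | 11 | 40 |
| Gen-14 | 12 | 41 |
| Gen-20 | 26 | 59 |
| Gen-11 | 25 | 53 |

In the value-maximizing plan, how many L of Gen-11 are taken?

23

Sort by value density: Gen-24 40/11≈3.64, Gen-14 41/12≈3.42, Gen-20 59/26≈2.27, Gen-11 53/25≈2.12, Gen-7 26/15≈1.73.
Gen-24: take in full, 11 L for value 40 ; 61 left.
All 12 L of Gen-14 fit (value 41) ; 49 remain.
All 26 L of Gen-20 fit (value 59) ; 23 remain.
Fill the last 23 L with part of Gen-11: 23/25 of it earns 48.76.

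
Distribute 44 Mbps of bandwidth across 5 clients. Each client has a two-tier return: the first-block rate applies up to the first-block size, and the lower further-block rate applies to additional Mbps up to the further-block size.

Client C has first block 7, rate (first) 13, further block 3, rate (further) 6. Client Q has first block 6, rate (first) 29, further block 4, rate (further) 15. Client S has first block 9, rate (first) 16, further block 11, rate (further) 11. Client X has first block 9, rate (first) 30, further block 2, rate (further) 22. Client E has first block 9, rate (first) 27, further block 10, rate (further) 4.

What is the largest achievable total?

1000

Treat each block as its own option and order by rate: Client X/first 30 > Client Q/first 29 > Client E/first 27 > Client X/second 22 > Client S/first 16 > Client Q/second 15 > Client C/first 13 > Client S/second 11 > Client C/second 6 > Client E/second 4.
Client X first at 30: fill all 9 — 35 left.
Fill Client Q first block (6 at 29) — 29 left.
Client E first at 27: fill all 9 — 20 left.
Client X/second (22): +2 — 18 left.
Client S/first (16): +9 — 9 left.
Client Q second at 15: fill all 4 — 5 left.
5 remain; put them into Client C first at 13.
Total = 30×9 + 29×6 + 27×9 + 22×2 + 16×9 + 15×4 + 13×5 = 1000.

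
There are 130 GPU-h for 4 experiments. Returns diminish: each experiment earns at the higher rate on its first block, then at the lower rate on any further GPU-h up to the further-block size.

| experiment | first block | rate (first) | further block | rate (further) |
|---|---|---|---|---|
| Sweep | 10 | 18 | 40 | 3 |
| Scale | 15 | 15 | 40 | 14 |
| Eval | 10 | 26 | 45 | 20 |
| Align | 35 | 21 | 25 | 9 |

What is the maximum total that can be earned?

Treat each block as its own option and order by rate: Eval/tier1 26 > Align/tier1 21 > Eval/tier2 20 > Sweep/tier1 18 > Scale/tier1 15 > Scale/tier2 14 > Align/tier2 9 > Sweep/tier2 3.
Eval tier1 at 26: fill all 10 — 120 left.
Align tier1 at 21: fill all 35 — 85 left.
Eval/tier2 (20): +45 — 40 left.
Sweep tier1 at 18: fill all 10 — 30 left.
Scale tier1 at 15: fill all 15 — 15 left.
15 remain; put them into Scale tier2 at 14.
Total = 26×10 + 21×35 + 20×45 + 18×10 + 15×15 + 14×15 = 2510.

2510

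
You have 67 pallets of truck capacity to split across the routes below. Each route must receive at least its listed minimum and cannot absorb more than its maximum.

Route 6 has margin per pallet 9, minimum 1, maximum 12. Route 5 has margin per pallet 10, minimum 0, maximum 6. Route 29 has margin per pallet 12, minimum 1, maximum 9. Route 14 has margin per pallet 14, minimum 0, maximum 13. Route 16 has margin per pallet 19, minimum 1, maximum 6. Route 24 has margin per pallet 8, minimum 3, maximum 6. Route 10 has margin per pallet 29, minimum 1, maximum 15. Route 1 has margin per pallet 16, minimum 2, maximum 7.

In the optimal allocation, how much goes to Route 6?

8

Meeting every minimum uses 1+0+1+0+1+3+1+2 = 9 pallets, leaving 58.
Order the routes by margin per pallet: Route 10 29 > Route 16 19 > Route 1 16 > Route 14 14 > Route 29 12 > Route 5 10 > Route 6 9 > Route 24 8.
Route 10 takes 14 more to reach its cap of 15 → 44 left.
Route 16 takes 5 more to reach its cap of 6 → 39 left.
Route 1 takes 5 more to reach its cap of 7 → 34 left.
Give Route 14 13 more to hit its cap of 13 → 21 left.
Route 29 takes 8 more to reach its cap of 9 → 13 left.
Route 5 takes 6 more to reach its cap of 6 → 7 left.
Route 6 has room for 11 more but only 7 remain, so it gets 8.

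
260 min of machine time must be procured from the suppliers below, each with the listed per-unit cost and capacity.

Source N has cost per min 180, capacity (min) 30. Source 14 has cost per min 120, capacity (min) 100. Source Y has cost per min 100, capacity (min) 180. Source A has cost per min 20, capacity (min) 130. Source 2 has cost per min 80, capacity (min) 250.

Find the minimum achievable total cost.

13000

Use suppliers in increasing cost order.
Source A at 20: take all 130 min ; 130 still needed.
Source 2 at 80: take 130 of its 250 ; requirement met.
Source Y, Source 14, Source N: unused.
Cost = 130×20 + 130×80 = 13000.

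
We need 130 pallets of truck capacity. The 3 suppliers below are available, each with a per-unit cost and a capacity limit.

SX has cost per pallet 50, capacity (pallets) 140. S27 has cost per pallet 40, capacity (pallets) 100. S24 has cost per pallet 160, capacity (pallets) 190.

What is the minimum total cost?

5500

Use suppliers in increasing cost order.
Take 100 from S27 at 40 ; need 30 more.
SX (50): take the remaining 30 ; done.
S24: unused.
Cost = 100×40 + 30×50 = 5500.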